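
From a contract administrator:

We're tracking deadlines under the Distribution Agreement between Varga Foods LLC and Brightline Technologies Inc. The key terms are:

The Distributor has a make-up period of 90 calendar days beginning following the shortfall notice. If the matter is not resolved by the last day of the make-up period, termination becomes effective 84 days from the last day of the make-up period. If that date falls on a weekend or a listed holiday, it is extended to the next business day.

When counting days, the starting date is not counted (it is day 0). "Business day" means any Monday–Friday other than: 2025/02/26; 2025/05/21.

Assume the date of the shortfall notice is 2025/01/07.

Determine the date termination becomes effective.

The last day of the make-up period: 2025/01/07 + 90 days = 2025/04/07.
Adding 84 calendar days to 2025/04/07 gives 2025/06/30, which is the date termination becomes effective. 2025/06/30 is a Monday and is not a listed holiday, so no roll-forward applies.

2025/06/30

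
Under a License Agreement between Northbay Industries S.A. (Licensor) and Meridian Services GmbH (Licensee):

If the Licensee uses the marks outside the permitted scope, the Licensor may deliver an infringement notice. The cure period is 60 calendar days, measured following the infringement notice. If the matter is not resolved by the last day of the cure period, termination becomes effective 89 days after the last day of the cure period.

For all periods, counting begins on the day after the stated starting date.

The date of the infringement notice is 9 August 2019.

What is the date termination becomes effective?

5 January 2020

Adding 60 calendar days to 9 August 2019 gives 8 October 2019, which is the last day of the cure period.
The date termination becomes effective: 89 calendar days after 8 October 2019 is 5 January 2020.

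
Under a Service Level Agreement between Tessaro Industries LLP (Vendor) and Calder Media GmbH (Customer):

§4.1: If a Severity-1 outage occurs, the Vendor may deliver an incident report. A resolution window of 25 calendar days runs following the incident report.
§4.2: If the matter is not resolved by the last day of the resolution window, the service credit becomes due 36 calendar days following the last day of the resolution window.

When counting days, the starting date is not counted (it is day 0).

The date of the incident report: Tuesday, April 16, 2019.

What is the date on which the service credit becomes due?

June 16, 2019

The last day of the resolution window: 25 calendar days after April 16, 2019 is May 11, 2019.
The date on which the service credit becomes due: May 11, 2019 + 36 days = June 16, 2019.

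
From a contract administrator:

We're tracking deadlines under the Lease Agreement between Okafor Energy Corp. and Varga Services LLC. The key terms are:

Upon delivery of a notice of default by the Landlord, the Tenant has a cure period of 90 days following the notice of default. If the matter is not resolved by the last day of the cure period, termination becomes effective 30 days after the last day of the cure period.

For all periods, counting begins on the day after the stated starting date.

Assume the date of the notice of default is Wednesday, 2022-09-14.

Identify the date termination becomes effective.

2023-01-12

The last day of the cure period: 2022-09-14 + 90 days = 2022-12-13.
The date termination becomes effective: 2022-12-13 + 30 days = 2023-01-12.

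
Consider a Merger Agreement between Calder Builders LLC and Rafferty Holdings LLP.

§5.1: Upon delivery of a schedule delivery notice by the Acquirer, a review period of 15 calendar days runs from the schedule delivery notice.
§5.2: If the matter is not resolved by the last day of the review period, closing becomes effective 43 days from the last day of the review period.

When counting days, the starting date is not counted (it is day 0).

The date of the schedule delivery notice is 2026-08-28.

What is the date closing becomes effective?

2026-10-25

The last day of the review period: 15 calendar days after 2026-08-28 is 2026-09-12.
The date closing becomes effective: 2026-09-12 + 43 days = 2026-10-25.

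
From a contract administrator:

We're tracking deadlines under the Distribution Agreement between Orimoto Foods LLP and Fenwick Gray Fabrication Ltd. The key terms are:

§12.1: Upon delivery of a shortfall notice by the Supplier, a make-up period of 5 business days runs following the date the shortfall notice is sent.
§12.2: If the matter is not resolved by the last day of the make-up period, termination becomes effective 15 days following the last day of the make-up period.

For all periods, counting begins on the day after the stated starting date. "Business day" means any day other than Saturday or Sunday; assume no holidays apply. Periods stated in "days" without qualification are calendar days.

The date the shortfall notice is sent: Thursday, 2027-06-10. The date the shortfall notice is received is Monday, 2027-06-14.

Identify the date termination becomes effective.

From Thursday, 2027-06-10, 5 business days (Jun 11, Jun 14, Jun 15, Jun 16, Jun 17, skipping weekends) brings us to Thursday, 2027-06-17, which is the last day of the make-up period.
Adding 15 calendar days to 2027-06-17 gives 2027-07-02, which is the date termination becomes effective.

2027-07-02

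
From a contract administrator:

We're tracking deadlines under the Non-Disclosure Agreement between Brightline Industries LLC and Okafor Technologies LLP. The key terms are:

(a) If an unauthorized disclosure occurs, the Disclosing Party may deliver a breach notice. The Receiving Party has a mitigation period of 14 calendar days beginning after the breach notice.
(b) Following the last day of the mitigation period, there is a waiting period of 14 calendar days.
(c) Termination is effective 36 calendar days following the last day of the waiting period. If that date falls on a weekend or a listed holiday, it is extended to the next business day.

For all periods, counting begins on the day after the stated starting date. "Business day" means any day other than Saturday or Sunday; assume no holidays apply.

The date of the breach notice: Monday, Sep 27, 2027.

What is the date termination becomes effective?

Adding 14 calendar days to Sep 27, 2027 gives Oct 11, 2027, which is the last day of the mitigation period.
Adding 14 calendar days to Oct 11, 2027 gives Oct 25, 2027, which is the last day of the waiting period.
The date termination becomes effective: Oct 25, 2027 + 36 days = Nov 30, 2027. Nov 30, 2027 is a Tuesday, so no roll-forward applies.

Nov 30, 2027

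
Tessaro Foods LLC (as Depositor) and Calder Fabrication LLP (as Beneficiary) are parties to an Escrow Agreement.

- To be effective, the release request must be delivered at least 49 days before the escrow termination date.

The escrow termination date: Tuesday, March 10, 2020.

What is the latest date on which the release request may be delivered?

January 21, 2020

Counting back 49 calendar days from March 10, 2020 gives January 21, 2020.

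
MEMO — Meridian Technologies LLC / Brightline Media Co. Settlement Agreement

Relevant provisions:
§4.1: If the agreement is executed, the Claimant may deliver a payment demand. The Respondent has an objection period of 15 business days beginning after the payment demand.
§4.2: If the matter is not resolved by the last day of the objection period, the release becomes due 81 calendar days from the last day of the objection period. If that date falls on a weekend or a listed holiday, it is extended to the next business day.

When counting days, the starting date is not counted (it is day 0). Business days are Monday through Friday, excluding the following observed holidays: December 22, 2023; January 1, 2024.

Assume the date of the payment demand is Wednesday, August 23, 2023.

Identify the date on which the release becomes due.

The last day of the objection period: 15 business days after Wednesday, August 23, 2023, skipping weekends — Aug 24, Aug 25, Aug 28, Aug 29, …, Sep 11, Sep 12, Sep 13 — lands on Wednesday, September 13, 2023.
The date on which the release becomes due: 81 calendar days after September 13, 2023 is December 3, 2023. That falls on a Sunday, so it rolls to the next business day, Monday, December 4, 2023.

December 4, 2023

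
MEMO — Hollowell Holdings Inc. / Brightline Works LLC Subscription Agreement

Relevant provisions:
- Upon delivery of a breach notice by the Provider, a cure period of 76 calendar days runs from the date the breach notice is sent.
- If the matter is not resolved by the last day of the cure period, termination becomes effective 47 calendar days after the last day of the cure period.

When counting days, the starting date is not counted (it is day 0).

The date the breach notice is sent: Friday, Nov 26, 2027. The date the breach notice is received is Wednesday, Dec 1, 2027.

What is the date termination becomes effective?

Adding 76 calendar days to Nov 26, 2027 gives Feb 10, 2028, which is the last day of the cure period.
The date termination becomes effective: Feb 10, 2028 + 47 days = Mar 28, 2028.

Mar 28, 2028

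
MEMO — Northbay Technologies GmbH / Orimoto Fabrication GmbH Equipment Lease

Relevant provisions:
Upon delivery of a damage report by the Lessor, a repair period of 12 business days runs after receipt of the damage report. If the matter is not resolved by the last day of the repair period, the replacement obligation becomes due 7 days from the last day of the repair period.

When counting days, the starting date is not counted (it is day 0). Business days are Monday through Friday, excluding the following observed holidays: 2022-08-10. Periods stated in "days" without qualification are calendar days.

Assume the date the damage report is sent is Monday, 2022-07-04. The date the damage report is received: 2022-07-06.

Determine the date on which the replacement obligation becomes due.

2022-07-29

From Wednesday, 2022-07-06, 12 business days (Jul 7, Jul 8, Jul 11, Jul 12, …, Jul 20, Jul 21, Jul 22, skipping weekends) brings us to Friday, 2022-07-22, which is the last day of the repair period.
Adding 7 calendar days to 2022-07-22 gives 2022-07-29, which is the date on which the replacement obligation becomes due.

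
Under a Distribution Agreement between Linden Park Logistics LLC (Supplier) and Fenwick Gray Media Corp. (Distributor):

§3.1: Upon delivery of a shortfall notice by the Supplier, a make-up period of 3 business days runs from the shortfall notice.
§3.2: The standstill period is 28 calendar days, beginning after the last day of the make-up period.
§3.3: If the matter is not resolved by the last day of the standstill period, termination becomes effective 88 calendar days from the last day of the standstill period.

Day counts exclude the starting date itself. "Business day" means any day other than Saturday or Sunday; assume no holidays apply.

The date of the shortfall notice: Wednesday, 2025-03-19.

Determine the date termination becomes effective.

2025-07-18

The last day of the make-up period: 3 business days after Wednesday, 2025-03-19, skipping weekends — Mar 20, Mar 21, Mar 24 — lands on Monday, 2025-03-24.
The last day of the standstill period: 2025-03-24 + 28 days = 2025-04-21.
The date termination becomes effective: 88 calendar days after 2025-04-21 is 2025-07-18.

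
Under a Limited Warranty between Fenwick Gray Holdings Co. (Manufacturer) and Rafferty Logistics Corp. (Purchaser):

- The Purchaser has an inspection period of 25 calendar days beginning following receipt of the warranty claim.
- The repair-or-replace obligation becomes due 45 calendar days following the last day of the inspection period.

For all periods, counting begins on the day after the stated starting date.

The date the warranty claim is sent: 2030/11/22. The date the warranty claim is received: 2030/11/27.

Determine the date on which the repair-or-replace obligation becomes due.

The last day of the inspection period: 25 calendar days after 2030/11/27 is 2030/12/22.
The date on which the repair-or-replace obligation becomes due: 2030/12/22 + 45 days = 2031/02/05.

2031/02/05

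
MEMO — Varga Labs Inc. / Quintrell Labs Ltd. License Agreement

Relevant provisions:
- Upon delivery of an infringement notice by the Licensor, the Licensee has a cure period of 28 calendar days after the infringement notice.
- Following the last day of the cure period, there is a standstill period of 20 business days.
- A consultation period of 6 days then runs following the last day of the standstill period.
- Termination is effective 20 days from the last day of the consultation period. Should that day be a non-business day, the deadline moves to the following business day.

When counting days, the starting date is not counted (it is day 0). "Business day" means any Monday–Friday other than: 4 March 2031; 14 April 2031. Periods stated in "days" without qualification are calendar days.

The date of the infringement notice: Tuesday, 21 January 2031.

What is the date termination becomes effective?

15 April 2031

The last day of the cure period: 28 calendar days after 21 January 2031 is 18 February 2031.
From Tuesday, 18 February 2031, 20 business days (Feb 19, Feb 20, Feb 21, Feb 24, …, Mar 17, Mar 18, Mar 19, skipping weekends and the listed holiday on Mar 4) brings us to Wednesday, 19 March 2031, which is the last day of the standstill period.
The last day of the consultation period: 19 March 2031 + 6 days = 25 March 2031.
The date termination becomes effective: 25 March 2031 + 20 days = 14 April 2031. That falls on Monday, a listed holiday, so it rolls to the next business day, Tuesday, 15 April 2031.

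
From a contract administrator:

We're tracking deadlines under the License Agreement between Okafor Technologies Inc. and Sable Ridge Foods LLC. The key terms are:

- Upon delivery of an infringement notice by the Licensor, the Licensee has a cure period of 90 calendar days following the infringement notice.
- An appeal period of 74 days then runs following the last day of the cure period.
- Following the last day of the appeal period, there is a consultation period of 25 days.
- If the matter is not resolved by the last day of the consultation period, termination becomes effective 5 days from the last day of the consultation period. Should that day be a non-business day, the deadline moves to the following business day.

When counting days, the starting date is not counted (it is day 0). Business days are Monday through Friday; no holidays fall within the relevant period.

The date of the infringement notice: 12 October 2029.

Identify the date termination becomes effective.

24 April 2030

Adding 90 calendar days to 12 October 2029 gives 10 January 2030, which is the last day of the cure period.
The last day of the appeal period: 10 January 2030 + 74 days = 25 March 2030.
Adding 25 calendar days to 25 March 2030 gives 19 April 2030, which is the last day of the consultation period.
The date termination becomes effective: 5 calendar days after 19 April 2030 is 24 April 2030. 24 April 2030 is a Wednesday, so no roll-forward applies.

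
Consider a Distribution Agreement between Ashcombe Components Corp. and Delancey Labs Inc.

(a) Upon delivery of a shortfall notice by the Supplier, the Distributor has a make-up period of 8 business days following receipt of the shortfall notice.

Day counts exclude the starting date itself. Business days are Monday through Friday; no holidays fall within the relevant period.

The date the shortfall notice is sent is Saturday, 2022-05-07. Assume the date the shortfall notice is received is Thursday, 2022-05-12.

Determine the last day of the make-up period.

2022-05-24

From Thursday, 2022-05-12, 8 business days (May 13, May 16, May 17, May 18, May 19, May 20, May 23, May 24, skipping weekends) brings us to Tuesday, 2022-05-24, which is the last day of the make-up period.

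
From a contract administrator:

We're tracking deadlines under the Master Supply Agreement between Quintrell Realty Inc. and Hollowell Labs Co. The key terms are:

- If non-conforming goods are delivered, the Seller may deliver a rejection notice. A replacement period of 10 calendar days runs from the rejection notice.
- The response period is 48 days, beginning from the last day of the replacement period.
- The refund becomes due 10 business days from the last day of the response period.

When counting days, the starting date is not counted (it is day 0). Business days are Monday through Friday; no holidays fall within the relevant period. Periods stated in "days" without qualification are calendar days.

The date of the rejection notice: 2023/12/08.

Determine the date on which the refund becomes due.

2024/02/16

The last day of the replacement period: 10 calendar days after 2023/12/08 is 2023/12/18.
Adding 48 calendar days to 2023/12/18 gives 2024/02/04, which is the last day of the response period.
From Sunday, 2024/02/04, 10 business days (Feb 5, Feb 6, Feb 7, Feb 8, Feb 9, Feb 12, Feb 13, Feb 14, Feb 15, Feb 16, skipping weekends) brings us to Friday, 2024/02/16, which is the date on which the refund becomes due.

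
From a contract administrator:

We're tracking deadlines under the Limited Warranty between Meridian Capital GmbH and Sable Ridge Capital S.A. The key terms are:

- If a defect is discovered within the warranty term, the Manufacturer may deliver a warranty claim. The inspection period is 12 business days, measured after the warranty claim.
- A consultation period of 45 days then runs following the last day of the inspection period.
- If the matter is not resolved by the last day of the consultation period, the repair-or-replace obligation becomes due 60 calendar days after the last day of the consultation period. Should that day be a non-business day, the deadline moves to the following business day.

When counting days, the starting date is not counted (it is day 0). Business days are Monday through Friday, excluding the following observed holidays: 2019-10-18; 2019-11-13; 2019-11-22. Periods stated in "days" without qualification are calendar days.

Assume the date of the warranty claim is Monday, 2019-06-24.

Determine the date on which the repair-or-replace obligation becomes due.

The last day of the inspection period: counting 12 business days from Monday, 2019-06-24 (Jun 25, Jun 26, Jun 27, Jun 28, …, Jul 8, Jul 9, Jul 10, skipping weekends) reaches Wednesday, 2019-07-10.
The last day of the consultation period: 2019-07-10 + 45 days = 2019-08-24.
The date on which the repair-or-replace obligation becomes due: 2019-08-24 + 60 days = 2019-10-23. 2019-10-23 is a Wednesday and is not a listed holiday, so no roll-forward applies.

2019-10-23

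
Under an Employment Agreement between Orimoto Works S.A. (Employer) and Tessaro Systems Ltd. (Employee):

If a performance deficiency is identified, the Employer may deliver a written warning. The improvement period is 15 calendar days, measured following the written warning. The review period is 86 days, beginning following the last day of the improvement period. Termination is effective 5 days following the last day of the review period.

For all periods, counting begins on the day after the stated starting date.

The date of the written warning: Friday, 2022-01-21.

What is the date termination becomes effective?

2022-05-07

The last day of the improvement period: 2022-01-21 + 15 days = 2022-02-05.
The last day of the review period: 2022-02-05 + 86 days = 2022-05-02.
The date termination becomes effective: 5 calendar days after 2022-05-02 is 2022-05-07.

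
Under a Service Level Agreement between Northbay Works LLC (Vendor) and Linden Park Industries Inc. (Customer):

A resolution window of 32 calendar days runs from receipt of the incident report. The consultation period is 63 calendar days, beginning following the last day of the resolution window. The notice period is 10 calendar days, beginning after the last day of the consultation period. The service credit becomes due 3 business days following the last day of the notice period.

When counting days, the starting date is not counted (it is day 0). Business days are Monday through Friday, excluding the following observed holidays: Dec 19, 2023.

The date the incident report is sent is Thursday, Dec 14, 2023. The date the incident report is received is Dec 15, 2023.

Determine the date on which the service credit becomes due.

Apr 3, 2024

Adding 32 calendar days to Dec 15, 2023 gives Jan 16, 2024, which is the last day of the resolution window.
Adding 63 calendar days to Jan 16, 2024 gives Mar 19, 2024, which is the last day of the consultation period.
The last day of the notice period: Mar 19, 2024 + 10 days = Mar 29, 2024.
The date on which the service credit becomes due: counting 3 business days from Friday, Mar 29, 2024 (Apr 1, Apr 2, Apr 3, skipping weekends) reaches Wednesday, Apr 3, 2024.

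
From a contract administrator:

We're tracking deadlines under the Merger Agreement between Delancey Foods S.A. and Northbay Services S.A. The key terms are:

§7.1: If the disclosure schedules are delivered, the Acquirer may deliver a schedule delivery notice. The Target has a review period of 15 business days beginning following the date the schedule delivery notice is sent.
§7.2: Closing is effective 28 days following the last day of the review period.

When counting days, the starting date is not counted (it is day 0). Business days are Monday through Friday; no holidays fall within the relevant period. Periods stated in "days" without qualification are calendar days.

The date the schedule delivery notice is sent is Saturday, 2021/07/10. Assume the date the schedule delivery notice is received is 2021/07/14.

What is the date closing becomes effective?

2021/08/27

From Saturday, 2021/07/10, 15 business days (Jul 12, Jul 13, Jul 14, Jul 15, …, Jul 28, Jul 29, Jul 30, skipping weekends) brings us to Friday, 2021/07/30, which is the last day of the review period.
The date closing becomes effective: 28 calendar days after 2021/07/30 is 2021/08/27.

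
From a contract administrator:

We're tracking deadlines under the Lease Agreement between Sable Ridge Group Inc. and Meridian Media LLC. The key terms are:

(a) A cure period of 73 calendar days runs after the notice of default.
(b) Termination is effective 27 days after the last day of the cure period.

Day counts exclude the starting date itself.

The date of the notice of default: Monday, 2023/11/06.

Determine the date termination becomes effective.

The last day of the cure period: 73 calendar days after 2023/11/06 is 2024/01/18.
The date termination becomes effective: 27 calendar days after 2024/01/18 is 2024/02/14.

2024/02/14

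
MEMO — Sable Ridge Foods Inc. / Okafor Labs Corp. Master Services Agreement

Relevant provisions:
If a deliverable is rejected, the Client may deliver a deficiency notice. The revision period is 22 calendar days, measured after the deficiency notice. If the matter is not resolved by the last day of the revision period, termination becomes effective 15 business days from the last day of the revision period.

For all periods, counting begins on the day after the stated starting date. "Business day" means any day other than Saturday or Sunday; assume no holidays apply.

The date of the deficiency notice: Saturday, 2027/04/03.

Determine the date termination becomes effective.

2027/05/14

Adding 22 calendar days to 2027/04/03 gives 2027/04/25, which is the last day of the revision period.
The date termination becomes effective: 15 business days after Sunday, 2027/04/25, skipping weekends — Apr 26, Apr 27, Apr 28, Apr 29, …, May 12, May 13, May 14 — lands on Friday, 2027/05/14.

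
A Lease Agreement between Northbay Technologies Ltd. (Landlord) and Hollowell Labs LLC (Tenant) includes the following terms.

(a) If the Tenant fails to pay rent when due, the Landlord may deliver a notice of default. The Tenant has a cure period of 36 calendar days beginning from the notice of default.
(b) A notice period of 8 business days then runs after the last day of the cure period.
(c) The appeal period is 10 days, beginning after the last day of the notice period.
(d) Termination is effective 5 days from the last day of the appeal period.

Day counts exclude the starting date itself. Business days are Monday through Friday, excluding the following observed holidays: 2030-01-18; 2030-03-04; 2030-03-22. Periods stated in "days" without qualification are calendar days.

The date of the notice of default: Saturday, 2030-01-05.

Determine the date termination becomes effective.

The last day of the cure period: 36 calendar days after 2030-01-05 is 2030-02-10.
The last day of the notice period: counting 8 business days from Sunday, 2030-02-10 (Feb 11, Feb 12, Feb 13, Feb 14, Feb 15, Feb 18, Feb 19, Feb 20, skipping weekends) reaches Wednesday, 2030-02-20.
The last day of the appeal period: 10 calendar days after 2030-02-20 is 2030-03-02.
The date termination becomes effective: 2030-03-02 + 5 days = 2030-03-07.

2030-03-07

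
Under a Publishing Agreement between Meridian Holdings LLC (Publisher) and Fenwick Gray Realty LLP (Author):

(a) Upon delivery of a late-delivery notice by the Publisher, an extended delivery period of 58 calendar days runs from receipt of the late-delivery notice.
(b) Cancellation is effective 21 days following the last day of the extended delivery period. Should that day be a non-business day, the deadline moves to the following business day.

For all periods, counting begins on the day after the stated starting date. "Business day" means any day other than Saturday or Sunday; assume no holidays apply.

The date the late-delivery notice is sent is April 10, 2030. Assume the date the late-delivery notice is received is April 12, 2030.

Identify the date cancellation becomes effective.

The last day of the extended delivery period: April 12, 2030 + 58 days = June 9, 2030.
Adding 21 calendar days to June 9, 2030 gives June 30, 2030, which is the date cancellation becomes effective. That falls on a Sunday, so it rolls to the next business day, Monday, July 1, 2030.

July 1, 2030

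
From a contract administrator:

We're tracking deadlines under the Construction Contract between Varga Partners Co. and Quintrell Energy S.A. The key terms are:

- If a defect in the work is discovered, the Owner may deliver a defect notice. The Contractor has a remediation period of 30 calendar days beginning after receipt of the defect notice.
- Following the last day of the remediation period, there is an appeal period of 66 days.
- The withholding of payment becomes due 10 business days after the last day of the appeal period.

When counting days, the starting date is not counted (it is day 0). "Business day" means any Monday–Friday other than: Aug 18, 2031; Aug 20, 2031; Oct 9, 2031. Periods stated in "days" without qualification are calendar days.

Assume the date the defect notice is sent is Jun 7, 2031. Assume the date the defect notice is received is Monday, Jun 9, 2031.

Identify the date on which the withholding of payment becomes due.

The last day of the remediation period: 30 calendar days after Jun 9, 2031 is Jul 9, 2031.
The last day of the appeal period: Jul 9, 2031 + 66 days = Sep 13, 2031.
The date on which the withholding of payment becomes due: counting 10 business days from Saturday, Sep 13, 2031 (Sep 15, Sep 16, Sep 17, Sep 18, Sep 19, Sep 22, Sep 23, Sep 24, Sep 25, Sep 26, skipping weekends) reaches Friday, Sep 26, 2031.

Sep 26, 2031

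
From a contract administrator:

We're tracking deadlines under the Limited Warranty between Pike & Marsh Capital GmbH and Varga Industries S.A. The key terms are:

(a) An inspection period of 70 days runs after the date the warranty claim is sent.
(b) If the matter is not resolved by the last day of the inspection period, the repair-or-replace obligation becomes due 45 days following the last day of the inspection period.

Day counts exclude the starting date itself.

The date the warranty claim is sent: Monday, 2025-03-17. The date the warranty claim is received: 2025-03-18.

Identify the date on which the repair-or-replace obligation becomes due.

2025-07-10

Adding 70 calendar days to 2025-03-17 gives 2025-05-26, which is the last day of the inspection period.
The date on which the repair-or-replace obligation becomes due: 2025-05-26 + 45 days = 2025-07-10.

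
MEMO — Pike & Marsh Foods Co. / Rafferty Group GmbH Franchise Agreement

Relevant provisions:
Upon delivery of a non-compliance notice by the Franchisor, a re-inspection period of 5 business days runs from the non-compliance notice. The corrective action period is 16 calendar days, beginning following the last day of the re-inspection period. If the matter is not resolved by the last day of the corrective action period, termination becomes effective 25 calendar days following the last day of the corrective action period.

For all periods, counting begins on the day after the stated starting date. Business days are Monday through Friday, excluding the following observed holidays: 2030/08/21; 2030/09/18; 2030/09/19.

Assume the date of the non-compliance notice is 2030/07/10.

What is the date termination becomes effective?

2030/08/27

From Wednesday, 2030/07/10, 5 business days (Jul 11, Jul 12, Jul 15, Jul 16, Jul 17, skipping weekends) brings us to Wednesday, 2030/07/17, which is the last day of the re-inspection period.
Adding 16 calendar days to 2030/07/17 gives 2030/08/02, which is the last day of the corrective action period.
The date termination becomes effective: 25 calendar days after 2030/08/02 is 2030/08/27.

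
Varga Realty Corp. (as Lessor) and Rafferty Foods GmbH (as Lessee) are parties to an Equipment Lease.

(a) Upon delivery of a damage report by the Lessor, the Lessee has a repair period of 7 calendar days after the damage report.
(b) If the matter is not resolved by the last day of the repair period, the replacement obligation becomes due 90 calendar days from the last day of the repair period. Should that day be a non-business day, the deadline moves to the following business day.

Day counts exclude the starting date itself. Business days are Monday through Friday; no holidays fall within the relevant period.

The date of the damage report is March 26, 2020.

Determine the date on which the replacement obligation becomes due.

July 1, 2020

Adding 7 calendar days to March 26, 2020 gives April 2, 2020, which is the last day of the repair period.
The date on which the replacement obligation becomes due: 90 calendar days after April 2, 2020 is July 1, 2020. July 1, 2020 is a Wednesday, so no roll-forward applies.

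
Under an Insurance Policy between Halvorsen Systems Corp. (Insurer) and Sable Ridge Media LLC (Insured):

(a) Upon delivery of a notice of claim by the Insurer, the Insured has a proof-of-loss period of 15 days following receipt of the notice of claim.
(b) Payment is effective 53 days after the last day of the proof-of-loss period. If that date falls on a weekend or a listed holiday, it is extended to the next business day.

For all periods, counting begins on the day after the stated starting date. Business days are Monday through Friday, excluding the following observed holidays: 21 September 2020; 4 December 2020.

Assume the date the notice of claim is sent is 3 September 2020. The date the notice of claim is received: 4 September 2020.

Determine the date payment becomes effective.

Adding 15 calendar days to 4 September 2020 gives 19 September 2020, which is the last day of the proof-of-loss period.
Adding 53 calendar days to 19 September 2020 gives 11 November 2020, which is the date payment becomes effective. 11 November 2020 is a Wednesday and is not a listed holiday, so no roll-forward applies.

11 November 2020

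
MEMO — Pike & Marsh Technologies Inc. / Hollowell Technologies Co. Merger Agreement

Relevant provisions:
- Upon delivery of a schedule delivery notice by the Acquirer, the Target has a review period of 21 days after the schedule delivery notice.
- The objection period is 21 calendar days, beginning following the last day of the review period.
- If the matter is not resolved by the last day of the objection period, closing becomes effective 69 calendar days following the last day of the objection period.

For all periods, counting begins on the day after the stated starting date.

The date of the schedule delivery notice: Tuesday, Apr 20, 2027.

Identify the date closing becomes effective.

The last day of the review period: Apr 20, 2027 + 21 days = May 11, 2027.
Adding 21 calendar days to May 11, 2027 gives Jun 1, 2027, which is the last day of the objection period.
Adding 69 calendar days to Jun 1, 2027 gives Aug 9, 2027, which is the date closing becomes effective.

Aug 9, 2027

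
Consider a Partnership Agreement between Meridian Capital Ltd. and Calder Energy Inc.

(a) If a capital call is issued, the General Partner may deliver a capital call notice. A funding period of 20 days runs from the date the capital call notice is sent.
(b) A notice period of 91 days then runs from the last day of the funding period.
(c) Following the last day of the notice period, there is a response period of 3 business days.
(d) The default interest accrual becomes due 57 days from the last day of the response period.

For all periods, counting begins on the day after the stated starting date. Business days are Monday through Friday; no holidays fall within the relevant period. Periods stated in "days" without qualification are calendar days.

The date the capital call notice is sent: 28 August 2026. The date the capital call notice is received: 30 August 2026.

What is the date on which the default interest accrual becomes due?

17 February 2027

The last day of the funding period: 20 calendar days after 28 August 2026 is 17 September 2026.
Adding 91 calendar days to 17 September 2026 gives 17 December 2026, which is the last day of the notice period.
The last day of the response period: 3 business days after Thursday, 17 December 2026, skipping weekends — Dec 18, Dec 21, Dec 22 — lands on Tuesday, 22 December 2026.
The date on which the default interest accrual becomes due: 22 December 2026 + 57 days = 17 February 2027.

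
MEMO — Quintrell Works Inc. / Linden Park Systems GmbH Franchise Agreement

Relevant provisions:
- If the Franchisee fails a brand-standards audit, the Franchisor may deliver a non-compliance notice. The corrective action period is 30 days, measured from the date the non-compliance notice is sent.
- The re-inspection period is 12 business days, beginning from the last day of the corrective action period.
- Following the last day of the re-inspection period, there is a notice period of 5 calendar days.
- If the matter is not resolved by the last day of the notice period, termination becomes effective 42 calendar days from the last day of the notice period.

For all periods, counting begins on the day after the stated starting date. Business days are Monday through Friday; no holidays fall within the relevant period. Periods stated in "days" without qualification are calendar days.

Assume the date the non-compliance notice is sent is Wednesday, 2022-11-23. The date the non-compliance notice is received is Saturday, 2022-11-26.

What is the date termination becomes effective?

2023-02-26

The last day of the corrective action period: 30 calendar days after 2022-11-23 is 2022-12-23.
The last day of the re-inspection period: 12 business days after Friday, 2022-12-23, skipping weekends — Dec 26, Dec 27, Dec 28, Dec 29, …, Jan 6, Jan 9, Jan 10 — lands on Tuesday, 2023-01-10.
The last day of the notice period: 5 calendar days after 2023-01-10 is 2023-01-15.
Adding 42 calendar days to 2023-01-15 gives 2023-02-26, which is the date termination becomes effective.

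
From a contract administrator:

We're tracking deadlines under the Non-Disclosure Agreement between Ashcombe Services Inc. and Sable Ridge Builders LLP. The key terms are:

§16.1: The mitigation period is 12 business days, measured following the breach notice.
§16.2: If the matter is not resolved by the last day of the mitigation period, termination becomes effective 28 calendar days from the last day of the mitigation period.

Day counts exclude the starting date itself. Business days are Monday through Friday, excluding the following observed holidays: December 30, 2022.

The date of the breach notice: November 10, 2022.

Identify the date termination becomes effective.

December 26, 2022

The last day of the mitigation period: counting 12 business days from Thursday, November 10, 2022 (Nov 11, Nov 14, Nov 15, Nov 16, …, Nov 24, Nov 25, Nov 28, skipping weekends) reaches Monday, November 28, 2022.
The date termination becomes effective: 28 calendar days after November 28, 2022 is December 26, 2022.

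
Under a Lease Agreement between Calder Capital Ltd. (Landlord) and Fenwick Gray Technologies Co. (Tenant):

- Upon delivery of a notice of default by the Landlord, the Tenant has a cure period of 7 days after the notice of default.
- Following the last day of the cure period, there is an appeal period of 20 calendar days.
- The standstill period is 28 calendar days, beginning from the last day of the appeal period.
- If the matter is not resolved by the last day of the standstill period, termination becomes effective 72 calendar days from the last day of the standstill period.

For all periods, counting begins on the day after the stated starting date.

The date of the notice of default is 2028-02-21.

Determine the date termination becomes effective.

The last day of the cure period: 7 calendar days after 2028-02-21 is 2028-02-28.
The last day of the appeal period: 2028-02-28 + 20 days = 2028-03-19.
The last day of the standstill period: 28 calendar days after 2028-03-19 is 2028-04-16.
The date termination becomes effective: 2028-04-16 + 72 days = 2028-06-27.

2028-06-27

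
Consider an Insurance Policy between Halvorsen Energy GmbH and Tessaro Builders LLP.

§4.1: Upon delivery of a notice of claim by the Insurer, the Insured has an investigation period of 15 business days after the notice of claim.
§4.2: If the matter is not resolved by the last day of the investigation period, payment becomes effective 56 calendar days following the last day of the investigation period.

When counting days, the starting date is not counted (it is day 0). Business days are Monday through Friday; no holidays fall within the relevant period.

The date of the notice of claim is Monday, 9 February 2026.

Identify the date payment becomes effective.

27 April 2026

The last day of the investigation period: counting 15 business days from Monday, 9 February 2026 (Feb 10, Feb 11, Feb 12, Feb 13, …, Feb 26, Feb 27, Mar 2, skipping weekends) reaches Monday, 2 March 2026.
The date payment becomes effective: 2 March 2026 + 56 days = 27 April 2026.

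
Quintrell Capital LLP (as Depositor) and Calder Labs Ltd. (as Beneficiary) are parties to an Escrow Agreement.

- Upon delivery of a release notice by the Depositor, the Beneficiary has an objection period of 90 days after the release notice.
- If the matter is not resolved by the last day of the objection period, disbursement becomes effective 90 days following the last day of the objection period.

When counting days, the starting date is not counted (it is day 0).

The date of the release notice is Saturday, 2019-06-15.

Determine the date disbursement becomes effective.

The last day of the objection period: 90 calendar days after 2019-06-15 is 2019-09-13.
The date disbursement becomes effective: 2019-09-13 + 90 days = 2019-12-12.

2019-12-12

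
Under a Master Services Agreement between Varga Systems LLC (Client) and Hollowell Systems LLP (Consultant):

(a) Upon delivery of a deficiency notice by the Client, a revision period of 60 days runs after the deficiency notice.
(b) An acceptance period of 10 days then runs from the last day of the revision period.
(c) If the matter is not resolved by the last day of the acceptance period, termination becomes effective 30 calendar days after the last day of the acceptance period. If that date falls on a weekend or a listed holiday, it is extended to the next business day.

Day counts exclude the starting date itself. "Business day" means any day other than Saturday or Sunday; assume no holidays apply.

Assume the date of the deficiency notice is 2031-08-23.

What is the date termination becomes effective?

2031-12-01

Adding 60 calendar days to 2031-08-23 gives 2031-10-22, which is the last day of the revision period.
The last day of the acceptance period: 2031-10-22 + 10 days = 2031-11-01.
The date termination becomes effective: 2031-11-01 + 30 days = 2031-12-01. 2031-12-01 is a Monday, so no roll-forward applies.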